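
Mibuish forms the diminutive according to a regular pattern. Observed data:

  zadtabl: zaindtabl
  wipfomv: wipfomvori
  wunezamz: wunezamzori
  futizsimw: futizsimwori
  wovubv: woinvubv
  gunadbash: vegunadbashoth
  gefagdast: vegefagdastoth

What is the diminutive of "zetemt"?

wipfomv and wovubv both end in -v yet inflect differently (wipfomvori, woinvubv), so the final letter is not what conditions the rule; the second-to-last letter is.
"zetemt" has second-to-last letter 'm'. The stems whose second-to-last letter is 'm' (wipfomv → wipfomvori, futizsimw → futizsimwori, wunezamz → wunezamzori) add -ori.
So zetemt → zetemtori.

zetemtori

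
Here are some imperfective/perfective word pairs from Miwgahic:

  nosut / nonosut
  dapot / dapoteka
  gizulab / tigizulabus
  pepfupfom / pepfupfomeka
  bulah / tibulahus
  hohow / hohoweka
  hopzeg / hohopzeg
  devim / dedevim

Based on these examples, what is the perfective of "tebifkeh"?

dapot and nosut both end in -t yet inflect differently (dapoteka, nonosut), so the final letter is not what conditions the rule; the last vowel is.
"tebifkeh" has last vowel 'e'. The one such stem in the data (hopzeg → hohopzeg) repeats the first consonant+vowel as a prefix (as do nosut, devim), so the same rule applies.
So tebifkeh → tetebifkeh.

tetebifkeh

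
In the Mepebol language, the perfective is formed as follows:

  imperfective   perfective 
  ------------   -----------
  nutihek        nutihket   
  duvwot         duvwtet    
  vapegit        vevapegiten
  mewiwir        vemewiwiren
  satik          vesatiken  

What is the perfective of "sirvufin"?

vesirvufinen

"sirvufin" has last vowel 'i'. The stems whose last vowel is 'i' (satik → vesatiken, vapegit → vevapegiten, mewiwir → vemewiwiren) add ve- … -en around the stem.
So sirvufin → vesirvufinen.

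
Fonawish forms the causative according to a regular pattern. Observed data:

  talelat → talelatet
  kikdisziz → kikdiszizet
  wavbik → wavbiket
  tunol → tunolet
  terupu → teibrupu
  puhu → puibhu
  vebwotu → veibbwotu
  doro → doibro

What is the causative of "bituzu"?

tunol and doro both have last vowel 'o' yet inflect differently (tunolet, doibro), so the last vowel is not what conditions the rule; whether the stem ends in a vowel or a consonant is.
"bituzu" ends in a vowel. The stems ending in a vowel (terupu → teibrupu, puhu → puibhu, vebwotu → veibbwotu) insert -ib- after the first vowel.
The other pattern: stems ending in a consonant add -et.
So bituzu → biibtuzu.

biibtuzu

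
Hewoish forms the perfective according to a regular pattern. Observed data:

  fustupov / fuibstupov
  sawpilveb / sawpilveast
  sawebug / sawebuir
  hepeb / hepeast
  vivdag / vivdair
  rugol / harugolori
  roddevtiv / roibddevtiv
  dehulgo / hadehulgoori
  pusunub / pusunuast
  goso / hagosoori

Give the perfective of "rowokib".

rowokiast

sawebug and pusunub both have last vowel 'u' yet inflect differently (sawebuir, pusunuast), so the last vowel is not what conditions the rule; the final letter is.
"rowokib" ends in -b. The stems ending in -b (sawpilveb → sawpilveast, pusunub → pusunuast, hepeb → hepeast) drop the final letter and add -ast.
So rowokib → rowokiast.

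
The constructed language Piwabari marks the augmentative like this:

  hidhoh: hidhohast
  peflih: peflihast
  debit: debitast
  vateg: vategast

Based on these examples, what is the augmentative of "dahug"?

Every pair shown (hidhoh → hidhohast, peflih → peflihast, debit → debitast, …) follows the same rule: add -ast.
So dahug → dahugast.

dahugast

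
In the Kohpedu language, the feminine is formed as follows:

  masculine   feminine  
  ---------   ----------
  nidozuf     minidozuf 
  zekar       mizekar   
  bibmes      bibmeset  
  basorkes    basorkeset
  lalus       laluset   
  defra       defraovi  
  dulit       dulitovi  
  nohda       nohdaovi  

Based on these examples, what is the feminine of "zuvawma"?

zuvawmaovi

nidozuf and lalus both have last vowel 'u' yet inflect differently (minidozuf, laluset), so the last vowel is not what conditions the rule; the final letter is.
"zuvawma" ends in -a. The stems ending in -a (defra → defraovi, nohda → nohdaovi) add -ovi.
So zuvawma → zuvawmaovi.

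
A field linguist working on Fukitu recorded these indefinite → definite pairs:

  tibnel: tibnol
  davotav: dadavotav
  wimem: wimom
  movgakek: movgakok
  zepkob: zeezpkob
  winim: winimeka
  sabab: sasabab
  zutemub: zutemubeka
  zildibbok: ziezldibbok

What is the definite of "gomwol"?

goezmwol

zepkob and sabab both end in -b yet inflect differently (zeezpkob, sasabab), so the final letter is not what conditions the rule; the last vowel is.
"gomwol" has last vowel 'o'. The stems whose last vowel is 'o' (zepkob → zeezpkob, zildibbok → ziezldibbok) insert -ez- after the first vowel.
So gomwol → goezmwol.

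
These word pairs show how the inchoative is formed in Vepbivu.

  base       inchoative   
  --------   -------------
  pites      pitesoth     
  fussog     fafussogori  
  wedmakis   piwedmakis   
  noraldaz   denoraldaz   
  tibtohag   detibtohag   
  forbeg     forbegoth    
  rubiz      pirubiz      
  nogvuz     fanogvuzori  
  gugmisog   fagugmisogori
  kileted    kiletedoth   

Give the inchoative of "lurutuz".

noraldaz and nogvuz both end in -z yet inflect differently (denoraldaz, fanogvuzori), so the final letter is not what conditions the rule; the last vowel is.
"lurutuz" has last vowel 'u'. The one such stem in the data (nogvuz → fanogvuzori) adds fa- … -ori around the stem, so the same rule applies.
So lurutuz → falurutuzori.

falurutuzori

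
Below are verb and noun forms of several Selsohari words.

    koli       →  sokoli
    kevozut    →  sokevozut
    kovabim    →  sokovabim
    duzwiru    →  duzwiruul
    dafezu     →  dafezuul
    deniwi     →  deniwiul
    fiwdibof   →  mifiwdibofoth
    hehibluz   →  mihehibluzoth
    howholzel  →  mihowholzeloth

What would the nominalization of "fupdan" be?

koli and deniwi both end in -i yet inflect differently (sokoli, deniwiul), so the final letter is not what conditions the rule; the first letter is.
"fupdan" begins with f-. The one such stem in the data (fiwdibof → mifiwdibofoth) adds mi- … -oth around the stem, so the same rule applies.
The other patterns: stems beginning with k- add the prefix so-; stems beginning with d- add -ul.
So fupdan → mifupdanoth.

mifupdanoth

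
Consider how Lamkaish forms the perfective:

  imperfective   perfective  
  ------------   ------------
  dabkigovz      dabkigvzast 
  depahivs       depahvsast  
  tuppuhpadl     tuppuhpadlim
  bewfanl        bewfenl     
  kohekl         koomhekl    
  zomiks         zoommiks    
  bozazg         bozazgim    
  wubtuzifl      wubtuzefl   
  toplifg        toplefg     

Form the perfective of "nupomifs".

"nupomifs" has second-to-last letter 'f'. The stems whose second-to-last letter is 'f' (toplifg → toplefg, wubtuzifl → wubtuzefl) change the last vowel to 'e'.
So nupomifs → nupomefs.

nupomefs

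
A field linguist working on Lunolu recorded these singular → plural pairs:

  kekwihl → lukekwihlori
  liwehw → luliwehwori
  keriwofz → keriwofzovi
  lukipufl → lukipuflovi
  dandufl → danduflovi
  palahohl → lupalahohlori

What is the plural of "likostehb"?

dandufl and kekwihl both end in -l yet inflect differently (danduflovi, lukekwihlori), so the final letter is not what conditions the rule; the second-to-last letter is.
"likostehb" has second-to-last letter 'h'. The stems whose second-to-last letter is 'h' (liwehw → luliwehwori, kekwihl → lukekwihlori, palahohl → lupalahohlori) add lu- … -ori around the stem.
The other pattern: stems whose second-to-last letter is 'f' add -ovi.
So likostehb → lulikostehbori.

lulikostehbori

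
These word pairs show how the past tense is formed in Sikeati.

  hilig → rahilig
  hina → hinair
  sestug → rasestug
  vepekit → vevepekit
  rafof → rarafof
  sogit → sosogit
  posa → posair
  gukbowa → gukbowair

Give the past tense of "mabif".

hilig and vepekit both have last vowel 'i' yet inflect differently (rahilig, vevepekit), so the last vowel is not what conditions the rule; the final letter is.
"mabif" ends in -f. The one such stem in the data (rafof → rarafof) repeats the first consonant+vowel as a prefix (as do vepekit, sogit), so the same rule applies.
The other patterns: stems ending in -a add -ir; stems ending in -g add the prefix ra-.
So mabif → mamabif.

mamabif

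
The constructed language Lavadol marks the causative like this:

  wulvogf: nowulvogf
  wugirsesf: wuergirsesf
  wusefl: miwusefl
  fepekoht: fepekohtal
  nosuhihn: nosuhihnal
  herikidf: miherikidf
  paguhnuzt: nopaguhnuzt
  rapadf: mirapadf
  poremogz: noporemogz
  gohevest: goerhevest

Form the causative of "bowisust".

boerwisust

fepekoht and paguhnuzt both end in -t yet inflect differently (fepekohtal, nopaguhnuzt), so the final letter is not what conditions the rule; the second-to-last letter is.
"bowisust" has second-to-last letter 's'. The stems whose second-to-last letter is 's' (wugirsesf → wuergirsesf, gohevest → goerhevest) insert -er- after the first vowel.
The other patterns: stems whose second-to-last letter is 'h' add -al; stems whose second-to-last letter is 'd' or 'f' add the prefix mi-; stems whose second-to-last letter is 'g' or 'z' add the prefix no-.
So bowisust → boerwisust.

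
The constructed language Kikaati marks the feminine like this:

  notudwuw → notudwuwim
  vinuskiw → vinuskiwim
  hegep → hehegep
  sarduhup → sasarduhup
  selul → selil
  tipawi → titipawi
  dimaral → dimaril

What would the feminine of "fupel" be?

fupil

notudwuw and sarduhup both have last vowel 'u' yet inflect differently (notudwuwim, sasarduhup), so the last vowel is not what conditions the rule; the final letter is.
"fupel" ends in -l. The stems ending in -l (selul → selil, dimaral → dimaril) change the last vowel to 'i'.
The other patterns: stems ending in -w add -im; stems ending in -i or -p repeat the first consonant+vowel as a prefix.
So fupel → fupil.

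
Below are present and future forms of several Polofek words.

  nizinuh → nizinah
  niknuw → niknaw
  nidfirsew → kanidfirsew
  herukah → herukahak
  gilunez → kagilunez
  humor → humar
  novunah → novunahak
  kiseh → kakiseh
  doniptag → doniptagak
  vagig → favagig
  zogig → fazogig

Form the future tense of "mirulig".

famirulig

herukah and kiseh both end in -h yet inflect differently (herukahak, kakiseh), so the final letter is not what conditions the rule; the last vowel is.
"mirulig" has last vowel 'i'. The stems whose last vowel is 'i' (zogig → fazogig, vagig → favagig) add the prefix fa-.
So mirulig → famirulig.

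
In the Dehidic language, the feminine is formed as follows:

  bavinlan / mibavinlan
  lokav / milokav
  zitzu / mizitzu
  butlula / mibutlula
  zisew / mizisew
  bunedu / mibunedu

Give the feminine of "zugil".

Every pair shown (bavinlan → mibavinlan, lokav → milokav, zitzu → mizitzu, …) follows the same rule: add the prefix mi-.
So zugil → mizugil.

mizugil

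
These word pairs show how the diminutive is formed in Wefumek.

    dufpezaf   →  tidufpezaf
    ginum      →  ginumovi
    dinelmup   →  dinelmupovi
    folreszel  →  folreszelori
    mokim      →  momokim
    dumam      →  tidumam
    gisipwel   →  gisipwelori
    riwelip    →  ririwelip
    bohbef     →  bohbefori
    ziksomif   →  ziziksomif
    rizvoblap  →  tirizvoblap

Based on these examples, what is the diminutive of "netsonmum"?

netsonmumovi

"netsonmum" has last vowel 'u'. The stems whose last vowel is 'u' (dinelmup → dinelmupovi, ginum → ginumovi) add -ovi.
So netsonmum → netsonmumovi.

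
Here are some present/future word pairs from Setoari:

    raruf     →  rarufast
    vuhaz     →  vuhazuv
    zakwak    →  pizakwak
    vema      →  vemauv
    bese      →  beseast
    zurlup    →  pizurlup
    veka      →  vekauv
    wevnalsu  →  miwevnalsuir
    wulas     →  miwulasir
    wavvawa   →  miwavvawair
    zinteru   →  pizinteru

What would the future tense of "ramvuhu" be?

ramvuhuast

zinteru and wevnalsu both end in -u yet inflect differently (pizinteru, miwevnalsuir), so the final letter is not what conditions the rule; the first letter is.
"ramvuhu" begins with r-. The one such stem in the data (raruf → rarufast) adds -ast, so the same rule applies.
The other patterns: stems beginning with z- add the prefix pi-; stems beginning with v- add -uv; stems beginning with w- add mi- … -ir around the stem.
So ramvuhu → ramvuhuast.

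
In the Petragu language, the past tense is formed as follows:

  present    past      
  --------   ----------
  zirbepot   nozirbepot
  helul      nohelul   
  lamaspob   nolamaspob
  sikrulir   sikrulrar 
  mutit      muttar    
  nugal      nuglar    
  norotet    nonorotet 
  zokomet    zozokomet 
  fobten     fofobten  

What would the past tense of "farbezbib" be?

farbezbbar

zirbepot and mutit both end in -t yet inflect differently (nozirbepot, muttar), so the final letter is not what conditions the rule; the last vowel is.
"farbezbib" has last vowel 'i'. The stems whose last vowel is 'i' (sikrulir → sikrulrar, mutit → muttar) delete the last vowel and add -ar.
The other patterns: stems whose last vowel is 'o' or 'u' add the prefix no-; stems whose last vowel is 'e' repeat the first consonant+vowel as a prefix.
So farbezbib → farbezbbar.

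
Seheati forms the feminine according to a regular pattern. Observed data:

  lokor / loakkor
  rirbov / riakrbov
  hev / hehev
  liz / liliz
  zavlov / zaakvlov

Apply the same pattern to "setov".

zavlov and hev both end in -v yet inflect differently (zaakvlov, hehev), so the final letter is not what conditions the rule; the number of vowels is.
"setov" has 2 vowels. The stems with 2 vowels (zavlov → zaakvlov, rirbov → riakrbov, lokor → loakkor) insert -ak- after the first vowel.
So setov → seaktov.

seaktov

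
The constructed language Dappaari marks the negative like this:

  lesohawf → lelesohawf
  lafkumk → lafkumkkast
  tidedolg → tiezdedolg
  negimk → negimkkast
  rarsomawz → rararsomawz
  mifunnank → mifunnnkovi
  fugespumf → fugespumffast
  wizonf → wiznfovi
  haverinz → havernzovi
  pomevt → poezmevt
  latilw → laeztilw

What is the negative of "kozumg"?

kozumggast

fugespumf and lesohawf both end in -f yet inflect differently (fugespumffast, lelesohawf), so the final letter is not what conditions the rule; the second-to-last letter is.
"kozumg" has second-to-last letter 'm'. The stems whose second-to-last letter is 'm' (lafkumk → lafkumkkast, fugespumf → fugespumffast, negimk → negimkkast) double the final consonant and add -ast.
So kozumg → kozumggast.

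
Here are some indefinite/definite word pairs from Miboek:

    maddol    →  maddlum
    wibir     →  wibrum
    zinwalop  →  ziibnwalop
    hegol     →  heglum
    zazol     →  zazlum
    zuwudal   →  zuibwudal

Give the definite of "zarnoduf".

zaibrnoduf

zazol and zuwudal both end in -l yet inflect differently (zazlum, zuibwudal), so the final letter is not what conditions the rule; the number of vowels is.
"zarnoduf" has 3 vowels. The stems with 3 vowels (zuwudal → zuibwudal, zinwalop → ziibnwalop) insert -ib- after the first vowel.
So zarnoduf → zaibrnoduf.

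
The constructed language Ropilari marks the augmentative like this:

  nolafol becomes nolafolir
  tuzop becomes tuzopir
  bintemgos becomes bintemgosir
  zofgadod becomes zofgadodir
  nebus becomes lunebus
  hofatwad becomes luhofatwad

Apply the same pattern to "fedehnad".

bintemgos and nebus both end in -s yet inflect differently (bintemgosir, lunebus), so the final letter is not what conditions the rule; the last vowel is.
"fedehnad" has last vowel 'a'. The one such stem in the data (hofatwad → luhofatwad) adds the prefix lu-, so the same rule applies.
So fedehnad → lufedehnad.

lufedehnad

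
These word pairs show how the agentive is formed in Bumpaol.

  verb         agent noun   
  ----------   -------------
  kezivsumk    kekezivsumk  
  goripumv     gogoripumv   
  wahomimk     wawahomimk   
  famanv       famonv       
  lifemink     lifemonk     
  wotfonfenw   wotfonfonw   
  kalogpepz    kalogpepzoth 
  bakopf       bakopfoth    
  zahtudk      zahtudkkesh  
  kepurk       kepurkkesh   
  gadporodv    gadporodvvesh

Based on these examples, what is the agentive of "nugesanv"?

nugesonv

goripumv and famanv both end in -v yet inflect differently (gogoripumv, famonv), so the final letter is not what conditions the rule; the second-to-last letter is.
"nugesanv" has second-to-last letter 'n'. The stems whose second-to-last letter is 'n' (famanv → famonv, lifemink → lifemonk, wotfonfenw → wotfonfonw) change the last vowel to 'o'.
So nugesanv → nugesonv.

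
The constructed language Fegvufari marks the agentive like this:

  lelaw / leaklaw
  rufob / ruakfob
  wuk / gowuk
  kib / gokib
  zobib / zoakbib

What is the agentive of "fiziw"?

fiakziw

"fiziw" has 2 vowels. The stems with 2 vowels (lelaw → leaklaw, rufob → ruakfob, zobib → zoakbib) insert -ak- after the first vowel.
The other pattern: stems with 1 vowel add the prefix go-.
So fiziw → fiakziw.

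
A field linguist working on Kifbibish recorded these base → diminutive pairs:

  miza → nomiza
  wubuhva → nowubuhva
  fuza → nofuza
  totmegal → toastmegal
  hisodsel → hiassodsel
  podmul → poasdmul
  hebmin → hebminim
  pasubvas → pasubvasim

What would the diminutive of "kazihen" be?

kazihenim

"kazihen" ends in -n. The one such stem in the data (hebmin → hebminim) adds -im, so the same rule applies.
So kazihen → kazihenim.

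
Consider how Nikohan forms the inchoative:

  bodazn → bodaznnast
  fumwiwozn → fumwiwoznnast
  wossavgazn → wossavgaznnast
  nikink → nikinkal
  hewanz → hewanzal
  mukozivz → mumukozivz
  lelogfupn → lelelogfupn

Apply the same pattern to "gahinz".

gahinzal

hewanz and mukozivz both end in -z yet inflect differently (hewanzal, mumukozivz), so the final letter is not what conditions the rule; the second-to-last letter is.
"gahinz" has second-to-last letter 'n'. The stems whose second-to-last letter is 'n' (nikink → nikinkal, hewanz → hewanzal) add -al.
The other patterns: stems whose second-to-last letter is 'z' double the final consonant and add -ast; stems whose second-to-last letter is 'p' or 'v' repeat the first consonant+vowel as a prefix.
So gahinz → gahinzal.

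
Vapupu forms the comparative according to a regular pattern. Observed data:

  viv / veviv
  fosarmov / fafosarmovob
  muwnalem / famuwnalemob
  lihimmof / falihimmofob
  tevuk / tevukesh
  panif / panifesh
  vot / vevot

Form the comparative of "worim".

panif and lihimmof both end in -f yet inflect differently (panifesh, falihimmofob), so the final letter is not what conditions the rule; the number of vowels is.
"worim" has 2 vowels. The stems with 2 vowels (panif → panifesh, tevuk → tevukesh) add -esh.
The other patterns: stems with 1 vowel add the prefix ve-; stems with 3 vowels add fa- … -ob around the stem.
So worim → worimesh.

worimesh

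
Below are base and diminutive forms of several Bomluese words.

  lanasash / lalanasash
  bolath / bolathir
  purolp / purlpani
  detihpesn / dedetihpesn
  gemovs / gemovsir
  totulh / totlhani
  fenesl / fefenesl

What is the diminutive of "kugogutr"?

kugogutrir

bolath and lanasash both end in -h yet inflect differently (bolathir, lalanasash), so the final letter is not what conditions the rule; the second-to-last letter is.
"kugogutr" has second-to-last letter 't'. The one such stem in the data (bolath → bolathir) adds -ir, so the same rule applies.
So kugogutr → kugogutrir.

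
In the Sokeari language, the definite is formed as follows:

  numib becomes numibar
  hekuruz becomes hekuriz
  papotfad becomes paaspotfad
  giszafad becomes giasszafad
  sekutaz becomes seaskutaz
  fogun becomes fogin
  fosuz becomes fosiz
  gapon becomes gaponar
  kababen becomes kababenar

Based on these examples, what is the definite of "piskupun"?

"piskupun" has last vowel 'u'. The stems whose last vowel is 'u' (fosuz → fosiz, fogun → fogin, hekuruz → hekuriz) change the last vowel to 'i'.
So piskupun → piskupin.

piskupin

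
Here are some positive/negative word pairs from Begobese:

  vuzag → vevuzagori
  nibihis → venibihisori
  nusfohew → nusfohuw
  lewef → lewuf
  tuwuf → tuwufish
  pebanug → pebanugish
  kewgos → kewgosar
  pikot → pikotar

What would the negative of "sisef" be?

sisuf

lewef and tuwuf both end in -f yet inflect differently (lewuf, tuwufish), so the final letter is not what conditions the rule; the last vowel is.
"sisef" has last vowel 'e'. The stems whose last vowel is 'e' (nusfohew → nusfohuw, lewef → lewuf) change the last vowel to 'u'.
The other patterns: stems whose last vowel is 'a' or 'i' add ve- … -ori around the stem; stems whose last vowel is 'u' add -ish; stems whose last vowel is 'o' add -ar.
So sisef → sisuf.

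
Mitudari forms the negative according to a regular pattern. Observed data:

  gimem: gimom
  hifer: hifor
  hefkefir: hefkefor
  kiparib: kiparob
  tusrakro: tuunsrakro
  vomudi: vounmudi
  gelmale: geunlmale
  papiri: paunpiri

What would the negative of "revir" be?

hefkefir and vomudi both have last vowel 'i' yet inflect differently (hefkefor, vounmudi), so the last vowel is not what conditions the rule; whether the stem ends in a vowel or a consonant is.
"revir" ends in a consonant. The stems ending in a consonant (gimem → gimom, hifer → hifor, hefkefir → hefkefor) change the last vowel to 'o'.
So revir → revor.

revor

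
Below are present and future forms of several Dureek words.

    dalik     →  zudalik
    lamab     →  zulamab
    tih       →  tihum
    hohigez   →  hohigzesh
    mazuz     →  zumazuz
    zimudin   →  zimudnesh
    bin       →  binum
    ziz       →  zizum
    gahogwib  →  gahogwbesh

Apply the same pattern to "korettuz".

korettzesh

ziz and mazuz both end in -z yet inflect differently (zizum, zumazuz), so the final letter is not what conditions the rule; the number of vowels is.
"korettuz" has 3 vowels. The stems with 3 vowels (hohigez → hohigzesh, zimudin → zimudnesh, gahogwib → gahogwbesh) delete the last vowel and add -esh.
So korettuz → korettzesh.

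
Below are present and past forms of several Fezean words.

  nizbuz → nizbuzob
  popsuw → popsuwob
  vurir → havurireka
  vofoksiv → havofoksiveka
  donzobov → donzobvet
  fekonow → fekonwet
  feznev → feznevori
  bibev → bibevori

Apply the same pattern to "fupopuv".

fupopuvob

vofoksiv and donzobov both end in -v yet inflect differently (havofoksiveka, donzobvet), so the final letter is not what conditions the rule; the last vowel is.
"fupopuv" has last vowel 'u'. The stems whose last vowel is 'u' (nizbuz → nizbuzob, popsuw → popsuwob) add -ob.
So fupopuv → fupopuvob.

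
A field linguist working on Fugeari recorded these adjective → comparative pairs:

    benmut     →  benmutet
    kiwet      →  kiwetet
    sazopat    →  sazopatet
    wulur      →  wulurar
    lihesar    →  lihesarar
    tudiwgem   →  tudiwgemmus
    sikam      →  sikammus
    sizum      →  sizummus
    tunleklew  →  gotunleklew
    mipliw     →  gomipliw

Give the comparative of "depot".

benmut and wulur both have last vowel 'u' yet inflect differently (benmutet, wulurar), so the last vowel is not what conditions the rule; the final letter is.
"depot" ends in -t. The stems ending in -t (benmut → benmutet, kiwet → kiwetet, sazopat → sazopatet) add -et.
The other patterns: stems ending in -r add -ar; stems ending in -m double the final consonant and add -us; stems ending in -w add the prefix go-.
So depot → depotet.

depotet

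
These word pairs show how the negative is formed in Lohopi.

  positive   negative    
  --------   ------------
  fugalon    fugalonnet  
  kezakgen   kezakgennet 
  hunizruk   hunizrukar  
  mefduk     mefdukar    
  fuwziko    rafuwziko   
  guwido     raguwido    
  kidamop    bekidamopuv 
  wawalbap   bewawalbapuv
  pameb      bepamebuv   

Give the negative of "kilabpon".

kilabponnet

"kilabpon" ends in -n. The stems ending in -n (fugalon → fugalonnet, kezakgen → kezakgennet) double the final consonant and add -et.
So kilabpon → kilabponnet.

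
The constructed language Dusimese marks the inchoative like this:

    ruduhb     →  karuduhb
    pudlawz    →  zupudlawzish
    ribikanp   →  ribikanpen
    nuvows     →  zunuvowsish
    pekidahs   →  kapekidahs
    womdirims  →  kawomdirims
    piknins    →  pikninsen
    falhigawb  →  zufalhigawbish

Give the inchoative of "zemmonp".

piknins and nuvows both end in -s yet inflect differently (pikninsen, zunuvowsish), so the final letter is not what conditions the rule; the second-to-last letter is.
"zemmonp" has second-to-last letter 'n'. The stems whose second-to-last letter is 'n' (ribikanp → ribikanpen, piknins → pikninsen) add -en.
The other patterns: stems whose second-to-last letter is 'w' add zu- … -ish around the stem; stems whose second-to-last letter is 'h' or 'm' add the prefix ka-.
So zemmonp → zemmonpen.

zemmonpen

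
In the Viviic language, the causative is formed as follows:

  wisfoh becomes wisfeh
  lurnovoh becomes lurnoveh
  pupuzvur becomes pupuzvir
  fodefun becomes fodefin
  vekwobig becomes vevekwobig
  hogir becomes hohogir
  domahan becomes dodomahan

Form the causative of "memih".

pupuzvur and hogir both end in -r yet inflect differently (pupuzvir, hohogir), so the final letter is not what conditions the rule; the last vowel is.
"memih" has last vowel 'i'. The stems whose last vowel is 'i' (vekwobig → vevekwobig, hogir → hohogir) repeat the first consonant+vowel as a prefix.
So memih → mememih.

mememih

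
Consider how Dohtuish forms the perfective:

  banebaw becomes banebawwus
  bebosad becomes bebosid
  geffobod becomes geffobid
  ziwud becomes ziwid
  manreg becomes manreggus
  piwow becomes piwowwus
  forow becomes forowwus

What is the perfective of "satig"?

geffobod and forow both have last vowel 'o' yet inflect differently (geffobid, forowwus), so the last vowel is not what conditions the rule; the final letter is.
"satig" ends in -g. The one such stem in the data (manreg → manreggus) doubles the final consonant and adds -us (as do forow, banebaw), so the same rule applies.
The other pattern: stems ending in -d change the last vowel to 'i'.
So satig → satiggus.

satiggus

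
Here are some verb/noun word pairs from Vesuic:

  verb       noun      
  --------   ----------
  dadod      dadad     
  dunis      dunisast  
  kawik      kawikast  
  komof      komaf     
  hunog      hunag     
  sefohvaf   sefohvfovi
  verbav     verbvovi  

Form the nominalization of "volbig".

volbigast

sefohvaf and komof both end in -f yet inflect differently (sefohvfovi, komaf), so the final letter is not what conditions the rule; the last vowel is.
"volbig" has last vowel 'i'. The stems whose last vowel is 'i' (dunis → dunisast, kawik → kawikast) add -ast.
The other patterns: stems whose last vowel is 'a' delete the last vowel and add -ovi; stems whose last vowel is 'o' change the last vowel to 'a'.
So volbig → volbigast.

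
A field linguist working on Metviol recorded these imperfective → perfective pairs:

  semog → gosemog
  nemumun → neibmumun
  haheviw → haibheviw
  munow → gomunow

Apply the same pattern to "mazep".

gomazep

haheviw and munow both end in -w yet inflect differently (haibheviw, gomunow), so the final letter is not what conditions the rule; the number of vowels is.
"mazep" has 2 vowels. The stems with 2 vowels (munow → gomunow, semog → gosemog) add the prefix go-.
So mazep → gomazep.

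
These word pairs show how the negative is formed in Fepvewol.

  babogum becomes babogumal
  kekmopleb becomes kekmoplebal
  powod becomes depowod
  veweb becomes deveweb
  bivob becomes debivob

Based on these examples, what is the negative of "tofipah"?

"tofipah" has 3 vowels. The stems with 3 vowels (babogum → babogumal, kekmopleb → kekmoplebal) add -al.
So tofipah → tofipahal.

tofipahal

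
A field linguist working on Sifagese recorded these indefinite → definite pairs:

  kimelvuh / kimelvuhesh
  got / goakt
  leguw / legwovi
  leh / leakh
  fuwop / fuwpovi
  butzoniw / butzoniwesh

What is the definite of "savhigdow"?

leh and kimelvuh both end in -h yet inflect differently (leakh, kimelvuhesh), so the final letter is not what conditions the rule; the number of vowels is.
"savhigdow" has 3 vowels. The stems with 3 vowels (kimelvuh → kimelvuhesh, butzoniw → butzoniwesh) add -esh.
So savhigdow → savhigdowesh.

savhigdowesh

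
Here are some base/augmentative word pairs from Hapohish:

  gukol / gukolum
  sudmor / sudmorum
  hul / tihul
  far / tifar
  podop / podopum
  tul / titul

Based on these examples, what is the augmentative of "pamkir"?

tul and gukol both end in -l yet inflect differently (titul, gukolum), so the final letter is not what conditions the rule; the number of vowels is.
"pamkir" has 2 vowels. The stems with 2 vowels (podop → podopum, gukol → gukolum, sudmor → sudmorum) add -um.
So pamkir → pamkirum.

pamkirum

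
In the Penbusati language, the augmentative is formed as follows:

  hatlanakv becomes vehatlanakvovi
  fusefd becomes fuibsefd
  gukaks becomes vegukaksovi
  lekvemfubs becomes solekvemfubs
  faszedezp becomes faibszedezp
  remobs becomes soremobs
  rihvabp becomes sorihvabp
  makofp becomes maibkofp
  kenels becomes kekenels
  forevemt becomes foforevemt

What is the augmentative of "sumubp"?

sosumubp

gukaks and kenels both end in -s yet inflect differently (vegukaksovi, kekenels), so the final letter is not what conditions the rule; the second-to-last letter is.
"sumubp" has second-to-last letter 'b'. The stems whose second-to-last letter is 'b' (lekvemfubs → solekvemfubs, rihvabp → sorihvabp, remobs → soremobs) add the prefix so-.
The other patterns: stems whose second-to-last letter is 'k' add ve- … -ovi around the stem; stems whose second-to-last letter is 'l' or 'm' repeat the first consonant+vowel as a prefix; stems whose second-to-last letter is 'f' or 'z' insert -ib- after the first vowel.
So sumubp → sosumubp.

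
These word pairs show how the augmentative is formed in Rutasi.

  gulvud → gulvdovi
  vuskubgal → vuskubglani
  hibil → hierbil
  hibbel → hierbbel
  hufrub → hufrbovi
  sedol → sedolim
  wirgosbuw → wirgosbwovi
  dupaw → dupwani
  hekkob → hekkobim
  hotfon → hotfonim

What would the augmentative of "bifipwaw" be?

vuskubgal and sedol both end in -l yet inflect differently (vuskubglani, sedolim), so the final letter is not what conditions the rule; the last vowel is.
"bifipwaw" has last vowel 'a'. The stems whose last vowel is 'a' (vuskubgal → vuskubglani, dupaw → dupwani) delete the last vowel and add -ani.
The other patterns: stems whose last vowel is 'o' add -im; stems whose last vowel is 'u' delete the last vowel and add -ovi; stems whose last vowel is 'e' or 'i' insert -er- after the first vowel.
So bifipwaw → bifipwwani.

bifipwwani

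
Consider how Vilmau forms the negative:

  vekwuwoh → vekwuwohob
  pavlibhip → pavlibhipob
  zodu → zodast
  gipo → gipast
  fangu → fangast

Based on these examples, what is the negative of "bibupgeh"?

bibupgehob

vekwuwoh and gipo both have last vowel 'o' yet inflect differently (vekwuwohob, gipast), so the last vowel is not what conditions the rule; whether the stem ends in a vowel or a consonant is.
"bibupgeh" ends in a consonant. The stems ending in a consonant (vekwuwoh → vekwuwohob, pavlibhip → pavlibhipob) add -ob.
So bibupgeh → bibupgehob.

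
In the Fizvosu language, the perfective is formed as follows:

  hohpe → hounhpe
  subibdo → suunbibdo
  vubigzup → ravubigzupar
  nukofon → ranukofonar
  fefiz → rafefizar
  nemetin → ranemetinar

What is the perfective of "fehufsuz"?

rafehufsuzar

subibdo and nukofon both have last vowel 'o' yet inflect differently (suunbibdo, ranukofonar), so the last vowel is not what conditions the rule; whether the stem ends in a vowel or a consonant is.
"fehufsuz" ends in a consonant. The stems ending in a consonant (vubigzup → ravubigzupar, nukofon → ranukofonar, fefiz → rafefizar) add ra- … -ar around the stem.
The other pattern: stems ending in a vowel insert -un- after the first vowel.
So fehufsuz → rafehufsuzar.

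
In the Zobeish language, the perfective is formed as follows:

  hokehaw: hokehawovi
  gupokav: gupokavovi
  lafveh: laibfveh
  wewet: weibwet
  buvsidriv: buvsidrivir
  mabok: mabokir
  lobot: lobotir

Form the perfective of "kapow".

kapowir

gupokav and buvsidriv both end in -v yet inflect differently (gupokavovi, buvsidrivir), so the final letter is not what conditions the rule; the last vowel is.
"kapow" has last vowel 'o'. The stems whose last vowel is 'o' (mabok → mabokir, lobot → lobotir) add -ir.
The other patterns: stems whose last vowel is 'a' add -ovi; stems whose last vowel is 'e' insert -ib- after the first vowel.
So kapow → kapowir.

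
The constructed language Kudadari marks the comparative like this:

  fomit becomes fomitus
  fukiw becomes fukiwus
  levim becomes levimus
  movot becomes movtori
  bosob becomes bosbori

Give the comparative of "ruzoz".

"ruzoz" has last vowel 'o'. The stems whose last vowel is 'o' (movot → movtori, bosob → bosbori) delete the last vowel and add -ori.
So ruzoz → ruzzori.

ruzzori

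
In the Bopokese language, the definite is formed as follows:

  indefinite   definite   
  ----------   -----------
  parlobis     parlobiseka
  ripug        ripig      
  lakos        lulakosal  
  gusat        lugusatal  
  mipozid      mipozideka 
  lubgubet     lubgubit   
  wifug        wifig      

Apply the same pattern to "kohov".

lubgubet and gusat both end in -t yet inflect differently (lubgubit, lugusatal), so the final letter is not what conditions the rule; the last vowel is.
"kohov" has last vowel 'o'. The one such stem in the data (lakos → lulakosal) adds lu- … -al around the stem, so the same rule applies.
The other patterns: stems whose last vowel is 'e' or 'u' change the last vowel to 'i'; stems whose last vowel is 'i' add -eka.
So kohov → lukohoval.

lukohoval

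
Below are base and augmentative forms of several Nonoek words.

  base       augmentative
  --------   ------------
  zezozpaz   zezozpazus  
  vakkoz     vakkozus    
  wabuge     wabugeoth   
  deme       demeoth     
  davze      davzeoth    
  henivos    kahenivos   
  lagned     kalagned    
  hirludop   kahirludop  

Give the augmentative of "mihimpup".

kamihimpup

vakkoz and henivos both have last vowel 'o' yet inflect differently (vakkozus, kahenivos), so the last vowel is not what conditions the rule; the final letter is.
"mihimpup" ends in -p. The one such stem in the data (hirludop → kahirludop) adds the prefix ka-, so the same rule applies.
So mihimpup → kamihimpup.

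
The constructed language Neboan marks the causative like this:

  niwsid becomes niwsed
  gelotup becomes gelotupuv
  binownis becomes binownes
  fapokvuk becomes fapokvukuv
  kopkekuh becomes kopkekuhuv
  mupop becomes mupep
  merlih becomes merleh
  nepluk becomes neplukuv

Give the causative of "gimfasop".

gelotup and mupop both end in -p yet inflect differently (gelotupuv, mupep), so the final letter is not what conditions the rule; the last vowel is.
"gimfasop" has last vowel 'o'. The one such stem in the data (mupop → mupep) changes the last vowel to 'e' (as do niwsid, binownis), so the same rule applies.
The other pattern: stems whose last vowel is 'u' add -uv.
So gimfasop → gimfasep.

gimfasep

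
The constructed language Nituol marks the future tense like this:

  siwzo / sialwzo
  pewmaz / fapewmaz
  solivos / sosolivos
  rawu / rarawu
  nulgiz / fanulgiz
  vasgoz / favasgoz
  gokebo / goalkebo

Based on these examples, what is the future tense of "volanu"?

vovolanu

siwzo and vasgoz both have last vowel 'o' yet inflect differently (sialwzo, favasgoz), so the last vowel is not what conditions the rule; the final letter is.
"volanu" ends in -u. The one such stem in the data (rawu → rarawu) repeats the first consonant+vowel as a prefix (as does solivos), so the same rule applies.
The other patterns: stems ending in -o insert -al- after the first vowel; stems ending in -z add the prefix fa-.
So volanu → vovolanu.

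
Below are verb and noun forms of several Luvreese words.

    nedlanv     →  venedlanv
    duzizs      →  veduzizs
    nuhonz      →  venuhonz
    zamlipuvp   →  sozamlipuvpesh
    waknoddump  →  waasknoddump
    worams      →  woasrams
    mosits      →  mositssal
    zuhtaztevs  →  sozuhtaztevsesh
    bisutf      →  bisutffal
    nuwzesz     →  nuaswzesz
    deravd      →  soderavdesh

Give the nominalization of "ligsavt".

soligsavtesh

mosits and zuhtaztevs both end in -s yet inflect differently (mositssal, sozuhtaztevsesh), so the final letter is not what conditions the rule; the second-to-last letter is.
"ligsavt" has second-to-last letter 'v'. The stems whose second-to-last letter is 'v' (deravd → soderavdesh, zuhtaztevs → sozuhtaztevsesh, zamlipuvp → sozamlipuvpesh) add so- … -esh around the stem.
So ligsavt → soligsavtesh.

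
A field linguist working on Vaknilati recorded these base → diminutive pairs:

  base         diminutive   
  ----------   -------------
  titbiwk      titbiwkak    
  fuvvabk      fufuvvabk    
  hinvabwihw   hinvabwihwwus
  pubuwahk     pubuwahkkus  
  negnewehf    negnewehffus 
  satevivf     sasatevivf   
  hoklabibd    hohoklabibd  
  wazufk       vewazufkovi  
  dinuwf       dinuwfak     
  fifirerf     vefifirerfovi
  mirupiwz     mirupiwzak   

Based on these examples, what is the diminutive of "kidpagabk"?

"kidpagabk" has second-to-last letter 'b'. The stems whose second-to-last letter is 'b' (fuvvabk → fufuvvabk, hoklabibd → hohoklabibd) repeat the first consonant+vowel as a prefix.
The other patterns: stems whose second-to-last letter is 'h' double the final consonant and add -us; stems whose second-to-last letter is 'w' add -ak; stems whose second-to-last letter is 'f' or 'r' add ve- … -ovi around the stem.
So kidpagabk → kikidpagabk.

kikidpagabk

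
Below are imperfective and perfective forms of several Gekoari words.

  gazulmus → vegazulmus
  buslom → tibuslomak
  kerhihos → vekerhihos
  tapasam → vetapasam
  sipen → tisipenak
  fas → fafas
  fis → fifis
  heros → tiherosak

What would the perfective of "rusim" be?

tirusimak

fis and heros both end in -s yet inflect differently (fifis, tiherosak), so the final letter is not what conditions the rule; the number of vowels is.
"rusim" has 2 vowels. The stems with 2 vowels (sipen → tisipenak, buslom → tibuslomak, heros → tiherosak) add ti- … -ak around the stem.
The other patterns: stems with 1 vowel repeat the first consonant+vowel as a prefix; stems with 3 vowels add the prefix ve-.
So rusim → tirusimak.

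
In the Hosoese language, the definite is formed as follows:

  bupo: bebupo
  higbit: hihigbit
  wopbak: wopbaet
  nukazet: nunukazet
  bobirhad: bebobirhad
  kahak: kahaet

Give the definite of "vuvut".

vuvuvut

wopbak and bobirhad both have last vowel 'a' yet inflect differently (wopbaet, bebobirhad), so the last vowel is not what conditions the rule; the final letter is.
"vuvut" ends in -t. The stems ending in -t (higbit → hihigbit, nukazet → nunukazet) repeat the first consonant+vowel as a prefix.
The other patterns: stems ending in -k drop the final letter and add -et; stems ending in -d or -o add the prefix be-.
So vuvut → vuvuvut.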